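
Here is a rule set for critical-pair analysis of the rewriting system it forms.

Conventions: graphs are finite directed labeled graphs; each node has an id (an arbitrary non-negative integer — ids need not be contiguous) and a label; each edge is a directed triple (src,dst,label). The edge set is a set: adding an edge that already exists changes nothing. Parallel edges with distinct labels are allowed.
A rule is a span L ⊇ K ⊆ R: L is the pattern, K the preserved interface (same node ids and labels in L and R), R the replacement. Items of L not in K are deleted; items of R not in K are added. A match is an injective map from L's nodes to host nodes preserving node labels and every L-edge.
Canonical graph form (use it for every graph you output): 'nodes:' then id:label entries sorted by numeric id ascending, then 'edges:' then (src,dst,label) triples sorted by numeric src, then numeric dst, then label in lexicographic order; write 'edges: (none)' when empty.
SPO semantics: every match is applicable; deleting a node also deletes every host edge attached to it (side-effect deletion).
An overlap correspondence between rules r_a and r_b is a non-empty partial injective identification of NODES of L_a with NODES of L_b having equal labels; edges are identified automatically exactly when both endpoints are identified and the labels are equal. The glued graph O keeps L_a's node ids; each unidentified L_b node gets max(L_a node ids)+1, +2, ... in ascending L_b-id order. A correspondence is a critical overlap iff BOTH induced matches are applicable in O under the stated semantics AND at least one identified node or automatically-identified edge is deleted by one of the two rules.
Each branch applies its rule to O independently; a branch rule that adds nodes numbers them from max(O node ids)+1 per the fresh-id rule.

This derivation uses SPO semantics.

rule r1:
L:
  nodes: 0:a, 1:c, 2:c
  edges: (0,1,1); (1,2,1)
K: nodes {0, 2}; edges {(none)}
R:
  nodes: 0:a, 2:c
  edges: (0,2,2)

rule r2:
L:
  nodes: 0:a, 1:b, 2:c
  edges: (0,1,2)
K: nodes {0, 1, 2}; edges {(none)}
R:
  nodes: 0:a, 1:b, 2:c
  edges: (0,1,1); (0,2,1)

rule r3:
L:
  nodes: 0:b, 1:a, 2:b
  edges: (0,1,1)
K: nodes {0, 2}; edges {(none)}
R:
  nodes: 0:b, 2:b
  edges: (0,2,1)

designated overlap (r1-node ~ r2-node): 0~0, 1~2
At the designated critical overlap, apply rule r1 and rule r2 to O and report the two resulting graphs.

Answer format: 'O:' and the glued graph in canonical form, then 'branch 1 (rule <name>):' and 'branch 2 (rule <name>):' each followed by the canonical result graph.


O:
nodes: 0:a, 1:c, 2:c, 3:b
edges: (0,1,1); (0,3,2); (1,2,1)
branch 1 (rule r1):
nodes: 0:a, 2:c, 3:b
edges: (0,2,2); (0,3,2)
branch 2 (rule r2):
nodes: 0:a, 1:c, 2:c, 3:b
edges: (0,1,1); (0,3,1); (1,2,1)


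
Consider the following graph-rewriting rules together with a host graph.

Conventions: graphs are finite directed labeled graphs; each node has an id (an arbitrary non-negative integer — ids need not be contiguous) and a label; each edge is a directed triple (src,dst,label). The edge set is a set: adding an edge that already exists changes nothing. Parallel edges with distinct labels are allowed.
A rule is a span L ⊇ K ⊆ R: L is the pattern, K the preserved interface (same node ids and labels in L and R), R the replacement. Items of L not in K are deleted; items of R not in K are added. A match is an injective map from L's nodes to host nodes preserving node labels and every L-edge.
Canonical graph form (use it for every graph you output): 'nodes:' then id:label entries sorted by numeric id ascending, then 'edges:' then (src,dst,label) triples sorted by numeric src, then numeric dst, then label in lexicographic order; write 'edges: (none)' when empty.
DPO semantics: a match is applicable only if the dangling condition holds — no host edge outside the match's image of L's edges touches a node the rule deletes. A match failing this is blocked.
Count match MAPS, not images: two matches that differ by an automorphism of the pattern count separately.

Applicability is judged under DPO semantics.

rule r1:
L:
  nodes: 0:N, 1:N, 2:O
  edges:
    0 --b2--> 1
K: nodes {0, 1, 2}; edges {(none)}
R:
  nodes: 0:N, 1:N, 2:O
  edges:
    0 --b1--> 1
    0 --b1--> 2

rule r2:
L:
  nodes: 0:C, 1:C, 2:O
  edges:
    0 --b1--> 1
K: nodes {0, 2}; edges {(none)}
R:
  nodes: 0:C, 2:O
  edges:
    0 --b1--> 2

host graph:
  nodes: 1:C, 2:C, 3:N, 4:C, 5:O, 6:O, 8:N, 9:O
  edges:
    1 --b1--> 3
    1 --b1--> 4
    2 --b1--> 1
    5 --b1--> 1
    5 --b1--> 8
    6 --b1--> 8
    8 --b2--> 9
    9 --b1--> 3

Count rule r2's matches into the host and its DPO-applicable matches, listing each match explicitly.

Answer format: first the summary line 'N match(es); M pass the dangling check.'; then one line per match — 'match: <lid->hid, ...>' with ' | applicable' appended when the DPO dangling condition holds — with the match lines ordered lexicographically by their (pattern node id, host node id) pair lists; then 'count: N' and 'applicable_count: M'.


6 match(es); 3 pass the dangling check.
match: 0->1, 1->4, 2->5 | applicable
match: 0->1, 1->4, 2->6 | applicable
match: 0->1, 1->4, 2->9 | applicable
match: 0->2, 1->1, 2->5
match: 0->2, 1->1, 2->6
match: 0->2, 1->1, 2->9
count: 6
applicable_count: 3


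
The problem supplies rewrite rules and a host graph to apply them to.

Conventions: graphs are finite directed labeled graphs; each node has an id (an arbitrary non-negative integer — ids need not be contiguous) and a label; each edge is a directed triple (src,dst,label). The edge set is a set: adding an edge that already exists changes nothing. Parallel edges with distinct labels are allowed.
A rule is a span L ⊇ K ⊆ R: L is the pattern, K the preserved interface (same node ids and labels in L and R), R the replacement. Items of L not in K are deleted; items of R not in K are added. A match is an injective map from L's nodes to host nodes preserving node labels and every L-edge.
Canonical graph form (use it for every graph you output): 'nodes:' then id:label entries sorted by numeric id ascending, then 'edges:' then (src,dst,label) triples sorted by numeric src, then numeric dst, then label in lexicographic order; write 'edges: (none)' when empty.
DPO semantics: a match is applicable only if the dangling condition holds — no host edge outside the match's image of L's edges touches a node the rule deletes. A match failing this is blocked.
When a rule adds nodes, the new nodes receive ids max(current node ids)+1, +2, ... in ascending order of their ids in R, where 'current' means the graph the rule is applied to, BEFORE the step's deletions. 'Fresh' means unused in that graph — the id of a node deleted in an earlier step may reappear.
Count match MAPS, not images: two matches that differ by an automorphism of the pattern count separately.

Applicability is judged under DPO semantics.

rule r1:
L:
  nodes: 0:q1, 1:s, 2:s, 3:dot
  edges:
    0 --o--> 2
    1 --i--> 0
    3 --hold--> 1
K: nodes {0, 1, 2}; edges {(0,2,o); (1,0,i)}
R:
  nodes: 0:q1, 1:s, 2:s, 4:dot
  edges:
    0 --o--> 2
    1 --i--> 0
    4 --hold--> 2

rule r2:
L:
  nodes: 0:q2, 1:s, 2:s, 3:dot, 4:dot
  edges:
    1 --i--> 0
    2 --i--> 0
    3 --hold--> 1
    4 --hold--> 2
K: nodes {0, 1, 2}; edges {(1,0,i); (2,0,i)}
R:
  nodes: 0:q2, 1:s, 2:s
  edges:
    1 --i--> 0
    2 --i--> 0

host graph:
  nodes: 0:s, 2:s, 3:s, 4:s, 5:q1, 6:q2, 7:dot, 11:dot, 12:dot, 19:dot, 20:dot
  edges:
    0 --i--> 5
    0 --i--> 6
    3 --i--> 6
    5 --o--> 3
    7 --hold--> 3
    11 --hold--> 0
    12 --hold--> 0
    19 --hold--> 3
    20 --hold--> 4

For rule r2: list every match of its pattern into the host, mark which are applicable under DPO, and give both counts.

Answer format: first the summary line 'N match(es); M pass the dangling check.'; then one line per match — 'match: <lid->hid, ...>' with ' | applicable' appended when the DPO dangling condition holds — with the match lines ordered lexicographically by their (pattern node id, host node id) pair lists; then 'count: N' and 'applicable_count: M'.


8 match(es); 8 pass the dangling check.
match: 0->6, 1->0, 2->3, 3->11, 4->7 | applicable
match: 0->6, 1->0, 2->3, 3->11, 4->19 | applicable
match: 0->6, 1->0, 2->3, 3->12, 4->7 | applicable
match: 0->6, 1->0, 2->3, 3->12, 4->19 | applicable
match: 0->6, 1->3, 2->0, 3->7, 4->11 | applicable
match: 0->6, 1->3, 2->0, 3->7, 4->12 | applicable
match: 0->6, 1->3, 2->0, 3->19, 4->11 | applicable
match: 0->6, 1->3, 2->0, 3->19, 4->12 | applicable
count: 8
applicable_count: 8


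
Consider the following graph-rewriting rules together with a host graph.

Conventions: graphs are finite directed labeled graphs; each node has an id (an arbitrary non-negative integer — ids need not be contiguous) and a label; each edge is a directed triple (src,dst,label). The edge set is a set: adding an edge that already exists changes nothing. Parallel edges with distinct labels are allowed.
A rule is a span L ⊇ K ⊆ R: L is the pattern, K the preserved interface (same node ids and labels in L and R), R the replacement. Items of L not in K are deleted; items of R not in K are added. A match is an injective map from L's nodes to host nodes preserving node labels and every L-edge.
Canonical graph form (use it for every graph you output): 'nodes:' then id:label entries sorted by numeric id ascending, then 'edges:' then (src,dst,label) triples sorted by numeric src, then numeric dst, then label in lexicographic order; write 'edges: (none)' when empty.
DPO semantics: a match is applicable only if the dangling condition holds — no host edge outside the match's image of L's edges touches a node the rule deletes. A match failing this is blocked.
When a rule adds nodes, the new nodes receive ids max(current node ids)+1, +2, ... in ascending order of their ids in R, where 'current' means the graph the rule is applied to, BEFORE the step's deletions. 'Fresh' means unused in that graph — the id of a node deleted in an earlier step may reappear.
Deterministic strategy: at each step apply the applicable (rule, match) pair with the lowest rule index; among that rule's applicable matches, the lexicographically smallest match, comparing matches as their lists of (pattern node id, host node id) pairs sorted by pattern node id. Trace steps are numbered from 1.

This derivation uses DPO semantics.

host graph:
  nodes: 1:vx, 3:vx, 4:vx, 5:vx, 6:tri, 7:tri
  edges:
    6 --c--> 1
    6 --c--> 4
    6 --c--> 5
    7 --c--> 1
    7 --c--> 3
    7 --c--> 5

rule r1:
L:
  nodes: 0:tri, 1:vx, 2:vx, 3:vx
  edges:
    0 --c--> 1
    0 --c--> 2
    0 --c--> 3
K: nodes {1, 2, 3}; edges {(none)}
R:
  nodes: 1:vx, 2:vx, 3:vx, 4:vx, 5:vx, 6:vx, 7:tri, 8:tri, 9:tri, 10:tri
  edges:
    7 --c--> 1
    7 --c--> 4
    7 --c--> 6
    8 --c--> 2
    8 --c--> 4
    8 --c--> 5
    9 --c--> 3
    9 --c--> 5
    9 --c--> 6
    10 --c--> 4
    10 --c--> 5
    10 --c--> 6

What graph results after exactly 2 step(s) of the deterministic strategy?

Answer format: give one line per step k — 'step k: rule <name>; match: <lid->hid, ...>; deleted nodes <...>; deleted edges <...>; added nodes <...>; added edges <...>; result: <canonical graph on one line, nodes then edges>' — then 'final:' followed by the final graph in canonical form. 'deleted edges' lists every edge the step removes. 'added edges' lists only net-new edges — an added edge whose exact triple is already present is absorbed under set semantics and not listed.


step 1: rule r1; match: 0->6, 1->1, 2->4, 3->5; deleted nodes 6; deleted edges (6,1,c); (6,4,c); (6,5,c); added nodes 8, 9, 10, 11, 12, 13, 14; added edges (11,1,c); (11,8,c); (11,10,c); (12,4,c); (12,8,c); (12,9,c); (13,5,c); (13,9,c); (13,10,c); (14,8,c); (14,9,c); (14,10,c); result: nodes: 1:vx, 3:vx, 4:vx, 5:vx, 7:tri, 8:vx, 9:vx, 10:vx, 11:tri, 12:tri, 13:tri, 14:tri edges: (7,1,c); (7,3,c); (7,5,c); (11,1,c); (11,8,c); (11,10,c); (12,4,c); (12,8,c); (12,9,c); (13,5,c); (13,9,c); (13,10,c); (14,8,c); (14,9,c); (14,10,c)
step 2: rule r1; match: 0->7, 1->1, 2->3, 3->5; deleted nodes 7; deleted edges (7,1,c); (7,3,c); (7,5,c); added nodes 15, 16, 17, 18, 19, 20, 21; added edges (18,1,c); (18,15,c); (18,17,c); (19,3,c); (19,15,c); (19,16,c); (20,5,c); (20,16,c); (20,17,c); (21,15,c); (21,16,c); (21,17,c); result: nodes: 1:vx, 3:vx, 4:vx, 5:vx, 8:vx, 9:vx, 10:vx, 11:tri, 12:tri, 13:tri, 14:tri, 15:vx, 16:vx, 17:vx, 18:tri, 19:tri, 20:tri, 21:tri edges: (11,1,c); (11,8,c); (11,10,c); (12,4,c); (12,8,c); (12,9,c); (13,5,c); (13,9,c); (13,10,c); (14,8,c); (14,9,c); (14,10,c); (18,1,c); (18,15,c); (18,17,c); (19,3,c); (19,15,c); (19,16,c); (20,5,c); (20,16,c); (20,17,c); (21,15,c); (21,16,c); (21,17,c)
final:
nodes: 1:vx, 3:vx, 4:vx, 5:vx, 8:vx, 9:vx, 10:vx, 11:tri, 12:tri, 13:tri, 14:tri, 15:vx, 16:vx, 17:vx, 18:tri, 19:tri, 20:tri, 21:tri
edges: (11,1,c); (11,8,c); (11,10,c); (12,4,c); (12,8,c); (12,9,c); (13,5,c); (13,9,c); (13,10,c); (14,8,c); (14,9,c); (14,10,c); (18,1,c); (18,15,c); (18,17,c); (19,3,c); (19,15,c); (19,16,c); (20,5,c); (20,16,c); (20,17,c); (21,15,c); (21,16,c); (21,17,c)


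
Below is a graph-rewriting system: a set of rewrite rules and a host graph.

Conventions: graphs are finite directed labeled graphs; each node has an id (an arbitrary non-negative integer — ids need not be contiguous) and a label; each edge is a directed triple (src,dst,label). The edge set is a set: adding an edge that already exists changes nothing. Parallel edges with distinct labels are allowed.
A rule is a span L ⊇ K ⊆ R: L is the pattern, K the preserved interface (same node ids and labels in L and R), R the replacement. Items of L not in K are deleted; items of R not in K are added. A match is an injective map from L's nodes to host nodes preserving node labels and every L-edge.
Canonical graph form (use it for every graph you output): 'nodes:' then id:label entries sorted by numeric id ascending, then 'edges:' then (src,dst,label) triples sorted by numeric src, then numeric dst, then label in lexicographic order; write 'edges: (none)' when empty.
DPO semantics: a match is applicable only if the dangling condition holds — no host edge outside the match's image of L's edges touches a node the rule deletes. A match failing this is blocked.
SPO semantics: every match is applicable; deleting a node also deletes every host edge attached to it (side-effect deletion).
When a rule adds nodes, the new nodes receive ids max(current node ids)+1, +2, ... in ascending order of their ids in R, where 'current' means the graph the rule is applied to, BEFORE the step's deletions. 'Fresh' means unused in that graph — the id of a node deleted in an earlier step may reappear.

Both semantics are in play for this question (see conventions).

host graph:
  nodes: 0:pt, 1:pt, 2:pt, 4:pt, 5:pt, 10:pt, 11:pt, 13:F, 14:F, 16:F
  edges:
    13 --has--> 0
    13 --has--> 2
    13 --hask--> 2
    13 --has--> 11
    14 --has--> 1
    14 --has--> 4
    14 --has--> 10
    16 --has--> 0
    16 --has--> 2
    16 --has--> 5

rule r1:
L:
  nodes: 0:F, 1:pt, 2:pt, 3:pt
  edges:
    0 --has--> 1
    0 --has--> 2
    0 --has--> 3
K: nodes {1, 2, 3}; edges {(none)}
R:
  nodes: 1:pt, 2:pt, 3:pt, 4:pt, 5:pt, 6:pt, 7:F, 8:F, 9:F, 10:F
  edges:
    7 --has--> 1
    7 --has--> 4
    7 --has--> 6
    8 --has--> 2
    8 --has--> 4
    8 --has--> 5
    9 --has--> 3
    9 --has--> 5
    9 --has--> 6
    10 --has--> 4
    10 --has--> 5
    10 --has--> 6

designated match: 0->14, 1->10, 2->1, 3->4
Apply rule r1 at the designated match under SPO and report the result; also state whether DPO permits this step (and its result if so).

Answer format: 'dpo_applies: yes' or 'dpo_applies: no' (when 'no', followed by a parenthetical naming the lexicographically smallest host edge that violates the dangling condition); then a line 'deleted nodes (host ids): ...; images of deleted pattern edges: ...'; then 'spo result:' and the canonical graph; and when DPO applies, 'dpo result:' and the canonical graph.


dpo_applies: yes
deleted nodes (host ids): 14; images of deleted pattern edges: (14,1,has); (14,4,has); (14,10,has)
spo result:
nodes: 0:pt, 1:pt, 2:pt, 4:pt, 5:pt, 10:pt, 11:pt, 13:F, 16:F, 17:pt, 18:pt, 19:pt, 20:F, 21:F, 22:F, 23:F
edges: (13,0,has); (13,2,has); (13,2,hask); (13,11,has); (16,0,has); (16,2,has); (16,5,has); (20,10,has); (20,17,has); (20,19,has); (21,1,has); (21,17,has); (21,18,has); (22,4,has); (22,18,has); (22,19,has); (23,17,has); (23,18,has); (23,19,has)
dpo result:
nodes: 0:pt, 1:pt, 2:pt, 4:pt, 5:pt, 10:pt, 11:pt, 13:F, 16:F, 17:pt, 18:pt, 19:pt, 20:F, 21:F, 22:F, 23:F
edges: (13,0,has); (13,2,has); (13,2,hask); (13,11,has); (16,0,has); (16,2,has); (16,5,has); (20,10,has); (20,17,has); (20,19,has); (21,1,has); (21,17,has); (21,18,has); (22,4,has); (22,18,has); (22,19,has); (23,17,has); (23,18,has); (23,19,has)


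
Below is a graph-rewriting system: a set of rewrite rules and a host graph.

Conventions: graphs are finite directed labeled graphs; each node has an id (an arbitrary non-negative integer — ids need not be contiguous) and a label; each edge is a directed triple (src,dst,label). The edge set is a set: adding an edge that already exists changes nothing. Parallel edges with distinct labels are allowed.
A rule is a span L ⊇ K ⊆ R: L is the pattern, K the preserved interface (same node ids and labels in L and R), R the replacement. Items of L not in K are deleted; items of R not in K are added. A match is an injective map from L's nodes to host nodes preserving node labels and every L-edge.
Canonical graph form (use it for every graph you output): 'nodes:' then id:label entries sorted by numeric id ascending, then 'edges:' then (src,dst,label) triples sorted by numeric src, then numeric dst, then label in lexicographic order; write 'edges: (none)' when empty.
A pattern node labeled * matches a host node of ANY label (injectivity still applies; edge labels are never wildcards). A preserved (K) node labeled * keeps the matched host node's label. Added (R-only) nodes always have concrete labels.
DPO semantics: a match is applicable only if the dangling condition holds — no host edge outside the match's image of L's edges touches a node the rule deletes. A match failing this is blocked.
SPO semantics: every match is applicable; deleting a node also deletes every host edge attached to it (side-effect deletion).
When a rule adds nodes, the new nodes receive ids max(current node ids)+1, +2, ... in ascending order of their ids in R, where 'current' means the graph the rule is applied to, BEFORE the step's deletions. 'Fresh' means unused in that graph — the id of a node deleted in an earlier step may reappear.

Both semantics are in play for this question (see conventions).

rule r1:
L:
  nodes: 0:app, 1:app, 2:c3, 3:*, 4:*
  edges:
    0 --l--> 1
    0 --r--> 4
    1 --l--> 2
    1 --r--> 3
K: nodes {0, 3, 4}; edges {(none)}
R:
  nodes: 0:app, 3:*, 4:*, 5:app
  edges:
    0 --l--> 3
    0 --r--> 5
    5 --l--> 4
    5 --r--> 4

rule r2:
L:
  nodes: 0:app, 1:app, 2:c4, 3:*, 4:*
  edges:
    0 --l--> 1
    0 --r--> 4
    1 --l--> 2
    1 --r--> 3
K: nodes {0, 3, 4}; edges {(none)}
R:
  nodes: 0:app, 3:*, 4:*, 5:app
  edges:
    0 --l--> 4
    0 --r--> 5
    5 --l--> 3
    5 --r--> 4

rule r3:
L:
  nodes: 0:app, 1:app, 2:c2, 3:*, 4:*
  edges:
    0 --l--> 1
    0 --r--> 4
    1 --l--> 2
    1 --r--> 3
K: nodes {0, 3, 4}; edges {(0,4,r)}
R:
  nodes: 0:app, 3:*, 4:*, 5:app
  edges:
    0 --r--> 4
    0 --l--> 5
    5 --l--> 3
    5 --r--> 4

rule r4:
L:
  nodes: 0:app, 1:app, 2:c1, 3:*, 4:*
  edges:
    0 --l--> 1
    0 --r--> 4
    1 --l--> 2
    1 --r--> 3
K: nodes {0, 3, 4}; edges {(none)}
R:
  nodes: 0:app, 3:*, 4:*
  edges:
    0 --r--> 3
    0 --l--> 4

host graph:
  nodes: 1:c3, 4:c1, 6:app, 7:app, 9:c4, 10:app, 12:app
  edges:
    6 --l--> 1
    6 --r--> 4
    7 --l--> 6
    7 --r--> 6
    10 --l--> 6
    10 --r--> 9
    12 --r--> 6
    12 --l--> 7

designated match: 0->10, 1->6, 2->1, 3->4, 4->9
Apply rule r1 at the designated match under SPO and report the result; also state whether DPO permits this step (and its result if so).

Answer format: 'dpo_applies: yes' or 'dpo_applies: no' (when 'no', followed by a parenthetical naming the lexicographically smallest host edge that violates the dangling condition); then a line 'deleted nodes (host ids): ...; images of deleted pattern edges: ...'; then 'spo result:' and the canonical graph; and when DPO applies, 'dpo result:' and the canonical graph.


dpo_applies: no
(the rule deletes node 6, which keeps host edge (7,6,l) outside the match image — the dangling condition fails, DPO blocks; SPO proceeds and side-deletes such edges)
deleted nodes (host ids): 1, 6; images of deleted pattern edges: (6,1,l); (6,4,r); (10,6,l); (10,9,r)
spo result:
nodes: 4:c1, 7:app, 9:c4, 10:app, 12:app, 13:app
edges: (10,4,l); (10,13,r); (12,7,l); (13,9,l); (13,9,r)


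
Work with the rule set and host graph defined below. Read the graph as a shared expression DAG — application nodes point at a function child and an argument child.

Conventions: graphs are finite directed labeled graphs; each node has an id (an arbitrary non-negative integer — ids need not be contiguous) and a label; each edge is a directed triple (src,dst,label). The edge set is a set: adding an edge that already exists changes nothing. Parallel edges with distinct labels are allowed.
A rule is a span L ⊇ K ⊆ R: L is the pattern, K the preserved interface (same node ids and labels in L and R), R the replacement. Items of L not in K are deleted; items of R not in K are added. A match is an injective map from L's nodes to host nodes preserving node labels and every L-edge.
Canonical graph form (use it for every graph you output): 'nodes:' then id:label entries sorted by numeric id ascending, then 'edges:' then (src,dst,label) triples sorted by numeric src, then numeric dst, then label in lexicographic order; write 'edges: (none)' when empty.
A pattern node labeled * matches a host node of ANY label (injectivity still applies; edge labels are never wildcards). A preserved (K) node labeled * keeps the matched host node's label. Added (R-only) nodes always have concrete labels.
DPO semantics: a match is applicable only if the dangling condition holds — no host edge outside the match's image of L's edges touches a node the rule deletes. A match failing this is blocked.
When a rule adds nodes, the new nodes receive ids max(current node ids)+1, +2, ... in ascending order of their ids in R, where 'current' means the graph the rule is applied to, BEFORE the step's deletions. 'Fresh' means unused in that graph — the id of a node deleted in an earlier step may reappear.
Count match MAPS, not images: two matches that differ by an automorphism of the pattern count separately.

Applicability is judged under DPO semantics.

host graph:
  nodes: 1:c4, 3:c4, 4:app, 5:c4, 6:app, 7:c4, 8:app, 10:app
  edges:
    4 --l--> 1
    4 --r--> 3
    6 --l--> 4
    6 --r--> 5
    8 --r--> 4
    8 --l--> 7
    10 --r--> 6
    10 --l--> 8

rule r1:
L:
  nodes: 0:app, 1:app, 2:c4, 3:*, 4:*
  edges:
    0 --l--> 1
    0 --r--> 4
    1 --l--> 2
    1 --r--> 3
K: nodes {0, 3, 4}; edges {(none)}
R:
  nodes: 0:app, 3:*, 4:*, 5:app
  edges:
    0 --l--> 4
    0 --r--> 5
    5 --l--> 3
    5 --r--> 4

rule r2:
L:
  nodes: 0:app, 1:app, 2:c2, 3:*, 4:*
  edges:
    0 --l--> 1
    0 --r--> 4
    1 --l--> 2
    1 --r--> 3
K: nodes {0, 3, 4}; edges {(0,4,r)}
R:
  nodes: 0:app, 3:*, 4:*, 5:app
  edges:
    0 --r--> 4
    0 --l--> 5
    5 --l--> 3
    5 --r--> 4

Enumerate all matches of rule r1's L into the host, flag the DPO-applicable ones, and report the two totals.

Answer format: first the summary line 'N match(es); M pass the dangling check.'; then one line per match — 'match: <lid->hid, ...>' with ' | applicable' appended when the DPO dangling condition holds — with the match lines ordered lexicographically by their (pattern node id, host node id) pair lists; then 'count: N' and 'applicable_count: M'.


2 match(es); 1 pass the dangling check.
match: 0->6, 1->4, 2->1, 3->3, 4->5
match: 0->10, 1->8, 2->7, 3->4, 4->6 | applicable
count: 2
applicable_count: 1


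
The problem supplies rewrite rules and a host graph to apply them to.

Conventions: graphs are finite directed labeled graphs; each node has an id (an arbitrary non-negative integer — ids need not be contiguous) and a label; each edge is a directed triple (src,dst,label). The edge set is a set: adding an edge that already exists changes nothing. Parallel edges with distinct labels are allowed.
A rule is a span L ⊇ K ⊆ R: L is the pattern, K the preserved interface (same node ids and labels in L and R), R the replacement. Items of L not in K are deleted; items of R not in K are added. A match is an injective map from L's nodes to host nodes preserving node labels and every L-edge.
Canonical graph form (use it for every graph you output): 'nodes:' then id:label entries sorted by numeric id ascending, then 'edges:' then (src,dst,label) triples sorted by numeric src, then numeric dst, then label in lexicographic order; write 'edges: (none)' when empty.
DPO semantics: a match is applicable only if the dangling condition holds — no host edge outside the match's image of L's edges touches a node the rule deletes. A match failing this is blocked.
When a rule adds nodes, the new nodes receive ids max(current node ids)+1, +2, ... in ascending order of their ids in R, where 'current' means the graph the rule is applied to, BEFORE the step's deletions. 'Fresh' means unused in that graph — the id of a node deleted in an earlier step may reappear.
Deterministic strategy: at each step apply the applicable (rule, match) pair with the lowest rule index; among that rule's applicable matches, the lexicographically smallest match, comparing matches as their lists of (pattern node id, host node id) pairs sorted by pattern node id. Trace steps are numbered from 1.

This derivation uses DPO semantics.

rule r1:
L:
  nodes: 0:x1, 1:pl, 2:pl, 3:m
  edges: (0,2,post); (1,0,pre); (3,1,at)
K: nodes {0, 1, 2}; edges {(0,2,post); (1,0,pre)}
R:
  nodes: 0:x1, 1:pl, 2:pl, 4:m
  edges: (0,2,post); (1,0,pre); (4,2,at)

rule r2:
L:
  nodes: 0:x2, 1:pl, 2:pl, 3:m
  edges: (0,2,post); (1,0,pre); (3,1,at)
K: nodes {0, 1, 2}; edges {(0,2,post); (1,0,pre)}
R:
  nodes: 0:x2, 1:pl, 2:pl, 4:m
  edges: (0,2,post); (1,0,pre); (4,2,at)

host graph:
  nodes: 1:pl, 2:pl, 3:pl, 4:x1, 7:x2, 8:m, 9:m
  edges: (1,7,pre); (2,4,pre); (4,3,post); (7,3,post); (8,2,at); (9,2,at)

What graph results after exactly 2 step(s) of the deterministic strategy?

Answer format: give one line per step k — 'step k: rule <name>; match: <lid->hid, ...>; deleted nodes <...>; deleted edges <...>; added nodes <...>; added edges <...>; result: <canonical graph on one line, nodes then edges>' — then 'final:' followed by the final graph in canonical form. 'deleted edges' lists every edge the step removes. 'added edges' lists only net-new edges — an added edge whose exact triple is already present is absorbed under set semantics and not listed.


step 1: rule r1; match: 0->4, 1->2, 2->3, 3->8; deleted nodes 8; deleted edges (8,2,at); added nodes 10; added edges (10,3,at); result: nodes: 1:pl, 2:pl, 3:pl, 4:x1, 7:x2, 9:m, 10:m edges: (1,7,pre); (2,4,pre); (4,3,post); (7,3,post); (9,2,at); (10,3,at)
step 2: rule r1; match: 0->4, 1->2, 2->3, 3->9; deleted nodes 9; deleted edges (9,2,at); added nodes 11; added edges (11,3,at); result: nodes: 1:pl, 2:pl, 3:pl, 4:x1, 7:x2, 10:m, 11:m edges: (1,7,pre); (2,4,pre); (4,3,post); (7,3,post); (10,3,at); (11,3,at)
final:
nodes: 1:pl, 2:pl, 3:pl, 4:x1, 7:x2, 10:m, 11:m
edges: (1,7,pre); (2,4,pre); (4,3,post); (7,3,post); (10,3,at); (11,3,at)


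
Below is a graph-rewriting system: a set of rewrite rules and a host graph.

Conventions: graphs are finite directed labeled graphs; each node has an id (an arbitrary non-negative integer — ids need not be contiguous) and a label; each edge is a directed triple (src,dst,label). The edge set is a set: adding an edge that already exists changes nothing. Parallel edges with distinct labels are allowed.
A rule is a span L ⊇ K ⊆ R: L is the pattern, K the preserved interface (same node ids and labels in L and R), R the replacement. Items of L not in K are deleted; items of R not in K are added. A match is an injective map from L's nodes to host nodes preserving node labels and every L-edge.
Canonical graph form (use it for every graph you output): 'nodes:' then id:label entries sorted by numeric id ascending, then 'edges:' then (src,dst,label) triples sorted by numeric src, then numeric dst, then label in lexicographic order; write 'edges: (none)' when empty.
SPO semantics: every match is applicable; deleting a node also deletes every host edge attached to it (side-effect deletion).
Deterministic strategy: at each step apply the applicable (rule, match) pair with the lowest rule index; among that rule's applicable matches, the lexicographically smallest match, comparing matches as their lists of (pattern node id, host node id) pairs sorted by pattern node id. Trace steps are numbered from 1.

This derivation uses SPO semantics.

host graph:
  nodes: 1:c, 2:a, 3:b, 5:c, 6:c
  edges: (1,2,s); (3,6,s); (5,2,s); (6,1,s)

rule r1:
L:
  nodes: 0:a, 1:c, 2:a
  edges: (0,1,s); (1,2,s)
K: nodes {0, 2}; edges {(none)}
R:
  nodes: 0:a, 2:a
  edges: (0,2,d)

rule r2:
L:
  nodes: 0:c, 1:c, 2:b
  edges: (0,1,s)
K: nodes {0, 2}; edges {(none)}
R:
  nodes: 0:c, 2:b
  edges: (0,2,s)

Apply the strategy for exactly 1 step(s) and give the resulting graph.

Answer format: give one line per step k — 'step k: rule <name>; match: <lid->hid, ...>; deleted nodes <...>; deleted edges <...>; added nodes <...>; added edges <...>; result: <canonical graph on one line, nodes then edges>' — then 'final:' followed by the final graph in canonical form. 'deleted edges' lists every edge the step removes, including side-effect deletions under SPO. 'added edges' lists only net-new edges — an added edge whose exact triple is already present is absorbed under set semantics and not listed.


step 1: rule r2; match: 0->6, 1->1, 2->3; deleted nodes 1; deleted edges (1,2,s); (6,1,s); added nodes (none); added edges (6,3,s); result: nodes: 2:a, 3:b, 5:c, 6:c edges: (3,6,s); (5,2,s); (6,3,s)
final:
nodes: 2:a, 3:b, 5:c, 6:c
edges: (3,6,s); (5,2,s); (6,3,s)


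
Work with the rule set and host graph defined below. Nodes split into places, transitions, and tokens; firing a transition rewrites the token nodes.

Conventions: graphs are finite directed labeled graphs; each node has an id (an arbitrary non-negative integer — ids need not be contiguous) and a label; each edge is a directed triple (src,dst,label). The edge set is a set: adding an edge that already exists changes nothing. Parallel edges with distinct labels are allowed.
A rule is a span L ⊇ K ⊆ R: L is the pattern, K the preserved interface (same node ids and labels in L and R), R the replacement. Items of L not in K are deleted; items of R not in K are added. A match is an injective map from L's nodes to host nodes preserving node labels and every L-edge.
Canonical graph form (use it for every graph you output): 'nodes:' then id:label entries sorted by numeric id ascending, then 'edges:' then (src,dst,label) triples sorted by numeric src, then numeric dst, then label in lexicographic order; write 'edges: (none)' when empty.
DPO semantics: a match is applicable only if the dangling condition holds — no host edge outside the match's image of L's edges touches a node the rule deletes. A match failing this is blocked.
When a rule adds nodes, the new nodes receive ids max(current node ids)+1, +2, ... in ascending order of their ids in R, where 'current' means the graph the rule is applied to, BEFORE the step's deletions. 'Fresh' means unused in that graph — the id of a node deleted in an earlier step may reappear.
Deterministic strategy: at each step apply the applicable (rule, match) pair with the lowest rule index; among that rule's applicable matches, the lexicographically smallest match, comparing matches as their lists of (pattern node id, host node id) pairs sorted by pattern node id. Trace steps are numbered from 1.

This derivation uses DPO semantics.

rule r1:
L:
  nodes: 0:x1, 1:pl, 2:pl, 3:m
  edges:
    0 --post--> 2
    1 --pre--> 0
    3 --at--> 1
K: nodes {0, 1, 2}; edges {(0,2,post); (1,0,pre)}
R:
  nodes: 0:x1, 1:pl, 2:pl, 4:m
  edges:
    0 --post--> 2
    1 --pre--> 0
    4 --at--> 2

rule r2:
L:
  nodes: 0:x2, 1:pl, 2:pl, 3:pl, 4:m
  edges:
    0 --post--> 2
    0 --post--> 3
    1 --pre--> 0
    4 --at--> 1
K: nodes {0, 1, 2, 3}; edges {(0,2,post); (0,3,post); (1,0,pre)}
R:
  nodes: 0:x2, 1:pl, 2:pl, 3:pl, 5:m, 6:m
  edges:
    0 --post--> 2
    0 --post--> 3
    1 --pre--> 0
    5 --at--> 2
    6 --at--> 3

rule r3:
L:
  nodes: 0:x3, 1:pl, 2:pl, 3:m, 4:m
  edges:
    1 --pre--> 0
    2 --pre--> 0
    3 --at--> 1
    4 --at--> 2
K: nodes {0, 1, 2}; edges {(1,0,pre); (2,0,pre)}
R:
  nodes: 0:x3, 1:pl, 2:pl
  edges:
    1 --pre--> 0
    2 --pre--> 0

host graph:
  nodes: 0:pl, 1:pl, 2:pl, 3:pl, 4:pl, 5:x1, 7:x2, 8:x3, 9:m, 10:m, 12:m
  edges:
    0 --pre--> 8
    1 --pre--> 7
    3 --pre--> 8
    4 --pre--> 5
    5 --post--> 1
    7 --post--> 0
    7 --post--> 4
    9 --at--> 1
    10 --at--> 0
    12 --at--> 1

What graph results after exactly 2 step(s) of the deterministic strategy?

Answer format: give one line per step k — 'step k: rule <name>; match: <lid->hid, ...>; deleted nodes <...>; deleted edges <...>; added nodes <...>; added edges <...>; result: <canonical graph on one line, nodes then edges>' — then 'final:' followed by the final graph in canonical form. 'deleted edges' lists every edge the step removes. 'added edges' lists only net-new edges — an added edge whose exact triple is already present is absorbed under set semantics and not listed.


step 1: rule r2; match: 0->7, 1->1, 2->0, 3->4, 4->9; deleted nodes 9; deleted edges (9,1,at); added nodes 13, 14; added edges (13,0,at); (14,4,at); result: nodes: 0:pl, 1:pl, 2:pl, 3:pl, 4:pl, 5:x1, 7:x2, 8:x3, 10:m, 12:m, 13:m, 14:m edges: (0,8,pre); (1,7,pre); (3,8,pre); (4,5,pre); (5,1,post); (7,0,post); (7,4,post); (10,0,at); (12,1,at); (13,0,at); (14,4,at)
step 2: rule r1; match: 0->5, 1->4, 2->1, 3->14; deleted nodes 14; deleted edges (14,4,at); added nodes 15; added edges (15,1,at); result: nodes: 0:pl, 1:pl, 2:pl, 3:pl, 4:pl, 5:x1, 7:x2, 8:x3, 10:m, 12:m, 13:m, 15:m edges: (0,8,pre); (1,7,pre); (3,8,pre); (4,5,pre); (5,1,post); (7,0,post); (7,4,post); (10,0,at); (12,1,at); (13,0,at); (15,1,at)
final:
nodes: 0:pl, 1:pl, 2:pl, 3:pl, 4:pl, 5:x1, 7:x2, 8:x3, 10:m, 12:m, 13:m, 15:m
edges: (0,8,pre); (1,7,pre); (3,8,pre); (4,5,pre); (5,1,post); (7,0,post); (7,4,post); (10,0,at); (12,1,at); (13,0,at); (15,1,at)


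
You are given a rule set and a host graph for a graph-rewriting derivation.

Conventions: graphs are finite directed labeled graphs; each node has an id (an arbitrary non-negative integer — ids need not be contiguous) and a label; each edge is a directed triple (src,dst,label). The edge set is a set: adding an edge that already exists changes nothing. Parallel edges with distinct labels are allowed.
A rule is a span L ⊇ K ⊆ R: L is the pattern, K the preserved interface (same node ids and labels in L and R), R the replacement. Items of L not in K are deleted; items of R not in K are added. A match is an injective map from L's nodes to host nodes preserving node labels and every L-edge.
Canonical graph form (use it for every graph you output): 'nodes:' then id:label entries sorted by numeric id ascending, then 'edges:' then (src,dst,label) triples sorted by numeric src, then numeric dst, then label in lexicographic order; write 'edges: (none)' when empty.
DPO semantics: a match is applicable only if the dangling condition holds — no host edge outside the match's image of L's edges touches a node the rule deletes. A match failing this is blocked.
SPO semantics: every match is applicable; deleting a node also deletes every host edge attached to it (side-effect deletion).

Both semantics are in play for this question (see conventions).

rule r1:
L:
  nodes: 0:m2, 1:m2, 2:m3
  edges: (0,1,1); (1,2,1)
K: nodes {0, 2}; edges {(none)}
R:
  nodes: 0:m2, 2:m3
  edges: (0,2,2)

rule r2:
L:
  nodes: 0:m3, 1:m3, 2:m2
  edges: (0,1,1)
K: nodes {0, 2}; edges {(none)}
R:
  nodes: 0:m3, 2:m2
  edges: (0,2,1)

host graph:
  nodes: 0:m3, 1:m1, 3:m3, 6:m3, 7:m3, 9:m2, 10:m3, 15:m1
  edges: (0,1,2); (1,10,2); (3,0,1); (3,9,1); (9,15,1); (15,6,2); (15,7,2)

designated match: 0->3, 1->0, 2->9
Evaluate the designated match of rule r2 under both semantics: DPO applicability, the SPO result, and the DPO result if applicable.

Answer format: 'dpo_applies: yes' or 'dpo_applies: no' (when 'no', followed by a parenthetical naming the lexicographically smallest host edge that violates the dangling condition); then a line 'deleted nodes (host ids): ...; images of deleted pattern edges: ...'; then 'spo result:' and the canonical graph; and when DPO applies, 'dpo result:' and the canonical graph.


dpo_applies: no
(the rule deletes node 0, which keeps host edge (0,1,2) outside the match image — the dangling condition fails, DPO blocks; SPO proceeds and side-deletes such edges)
deleted nodes (host ids): 0; images of deleted pattern edges: (3,0,1)
spo result:
nodes: 1:m1, 3:m3, 6:m3, 7:m3, 9:m2, 10:m3, 15:m1
edges: (1,10,2); (3,9,1); (9,15,1); (15,6,2); (15,7,2)


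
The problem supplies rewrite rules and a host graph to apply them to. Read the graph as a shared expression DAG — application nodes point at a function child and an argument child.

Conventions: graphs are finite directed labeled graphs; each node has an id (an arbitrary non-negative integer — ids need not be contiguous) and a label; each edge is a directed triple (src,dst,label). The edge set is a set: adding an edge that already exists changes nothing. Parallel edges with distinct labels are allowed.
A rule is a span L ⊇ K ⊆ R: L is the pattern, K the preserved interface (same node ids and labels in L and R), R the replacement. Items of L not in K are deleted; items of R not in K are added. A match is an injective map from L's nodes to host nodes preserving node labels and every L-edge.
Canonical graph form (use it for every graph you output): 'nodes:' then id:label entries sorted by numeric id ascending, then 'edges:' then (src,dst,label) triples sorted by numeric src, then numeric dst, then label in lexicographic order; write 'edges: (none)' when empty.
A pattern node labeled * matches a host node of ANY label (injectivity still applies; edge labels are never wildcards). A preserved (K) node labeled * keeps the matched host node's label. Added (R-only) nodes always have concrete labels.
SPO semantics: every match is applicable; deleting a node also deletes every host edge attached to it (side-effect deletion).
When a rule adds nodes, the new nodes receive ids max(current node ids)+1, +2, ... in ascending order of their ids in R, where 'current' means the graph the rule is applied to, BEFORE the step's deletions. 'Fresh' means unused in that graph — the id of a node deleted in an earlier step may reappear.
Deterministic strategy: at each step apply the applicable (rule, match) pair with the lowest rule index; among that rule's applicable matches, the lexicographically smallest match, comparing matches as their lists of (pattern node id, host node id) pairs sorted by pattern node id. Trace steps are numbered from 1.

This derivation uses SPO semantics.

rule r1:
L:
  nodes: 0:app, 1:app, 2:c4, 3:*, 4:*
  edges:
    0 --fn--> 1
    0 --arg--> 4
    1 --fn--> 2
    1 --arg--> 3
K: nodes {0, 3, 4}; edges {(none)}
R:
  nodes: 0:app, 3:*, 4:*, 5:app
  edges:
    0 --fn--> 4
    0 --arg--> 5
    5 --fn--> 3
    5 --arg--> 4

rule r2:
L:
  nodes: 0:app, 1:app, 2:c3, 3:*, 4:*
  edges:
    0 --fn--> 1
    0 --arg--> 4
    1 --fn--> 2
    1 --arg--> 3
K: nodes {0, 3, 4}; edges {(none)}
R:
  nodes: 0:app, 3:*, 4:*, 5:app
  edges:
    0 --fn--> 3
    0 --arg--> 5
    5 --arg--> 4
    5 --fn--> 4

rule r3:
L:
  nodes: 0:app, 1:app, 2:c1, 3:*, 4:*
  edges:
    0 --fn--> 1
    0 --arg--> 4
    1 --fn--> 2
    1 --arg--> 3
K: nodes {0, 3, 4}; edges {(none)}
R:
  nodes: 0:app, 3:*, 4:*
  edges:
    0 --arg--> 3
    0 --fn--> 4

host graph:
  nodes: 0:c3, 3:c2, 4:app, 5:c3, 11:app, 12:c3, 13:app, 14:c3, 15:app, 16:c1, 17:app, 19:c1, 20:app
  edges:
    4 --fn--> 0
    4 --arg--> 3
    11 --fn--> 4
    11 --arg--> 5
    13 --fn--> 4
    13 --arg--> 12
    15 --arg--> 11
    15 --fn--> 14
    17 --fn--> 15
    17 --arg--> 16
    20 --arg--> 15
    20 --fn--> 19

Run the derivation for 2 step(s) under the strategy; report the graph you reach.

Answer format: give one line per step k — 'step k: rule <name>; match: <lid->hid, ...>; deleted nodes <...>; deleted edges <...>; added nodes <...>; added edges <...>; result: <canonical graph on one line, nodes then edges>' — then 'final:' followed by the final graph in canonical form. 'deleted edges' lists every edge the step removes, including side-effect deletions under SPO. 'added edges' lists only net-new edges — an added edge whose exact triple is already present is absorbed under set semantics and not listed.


step 1: rule r2; match: 0->11, 1->4, 2->0, 3->3, 4->5; deleted nodes 0, 4; deleted edges (4,0,fn); (4,3,arg); (11,4,fn); (11,5,arg); (13,4,fn); added nodes 21; added edges (11,3,fn); (11,21,arg); (21,5,arg); (21,5,fn); result: nodes: 3:c2, 5:c3, 11:app, 12:c3, 13:app, 14:c3, 15:app, 16:c1, 17:app, 19:c1, 20:app, 21:app edges: (11,3,fn); (11,21,arg); (13,12,arg); (15,11,arg); (15,14,fn); (17,15,fn); (17,16,arg); (20,15,arg); (20,19,fn); (21,5,arg); (21,5,fn)
step 2: rule r2; match: 0->17, 1->15, 2->14, 3->11, 4->16; deleted nodes 14, 15; deleted edges (15,11,arg); (15,14,fn); (17,15,fn); (17,16,arg); (20,15,arg); added nodes 22; added edges (17,11,fn); (17,22,arg); (22,16,arg); (22,16,fn); result: nodes: 3:c2, 5:c3, 11:app, 12:c3, 13:app, 16:c1, 17:app, 19:c1, 20:app, 21:app, 22:app edges: (11,3,fn); (11,21,arg); (13,12,arg); (17,11,fn); (17,22,arg); (20,19,fn); (21,5,arg); (21,5,fn); (22,16,arg); (22,16,fn)
final:
nodes: 3:c2, 5:c3, 11:app, 12:c3, 13:app, 16:c1, 17:app, 19:c1, 20:app, 21:app, 22:app
edges: (11,3,fn); (11,21,arg); (13,12,arg); (17,11,fn); (17,22,arg); (20,19,fn); (21,5,arg); (21,5,fn); (22,16,arg); (22,16,fn)
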